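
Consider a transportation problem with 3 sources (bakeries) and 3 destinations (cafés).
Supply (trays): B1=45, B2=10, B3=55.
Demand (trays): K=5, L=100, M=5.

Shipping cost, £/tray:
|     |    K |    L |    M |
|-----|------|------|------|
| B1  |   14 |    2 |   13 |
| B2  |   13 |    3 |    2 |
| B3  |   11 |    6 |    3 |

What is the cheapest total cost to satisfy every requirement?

460

One minimum-cost allocation:
  B1–L: 45 × £2 = £90
  B2–L: 10 × £3 = £30
  B3–K: 5 × £11 = £55
  B3–L: 45 × £6 = £270
  B3–M: 5 × £3 = £15
Total = 90 + 30 + 55 + 270 + 15 = £460.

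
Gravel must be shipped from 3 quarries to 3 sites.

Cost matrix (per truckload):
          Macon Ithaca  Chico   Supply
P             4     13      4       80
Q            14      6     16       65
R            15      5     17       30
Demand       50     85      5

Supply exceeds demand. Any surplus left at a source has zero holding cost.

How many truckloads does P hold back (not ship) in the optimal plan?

Minimum-cost shipments:
  P to Macon: 50 × 4 = 200
  P to Chico: 5 × 4 = 20
  Q to Ithaca: 55 × 6 = 330
  R to Ithaca: 30 × 5 = 150
Total cost = 700.
P ships 55 of its 80, leaving 25.

25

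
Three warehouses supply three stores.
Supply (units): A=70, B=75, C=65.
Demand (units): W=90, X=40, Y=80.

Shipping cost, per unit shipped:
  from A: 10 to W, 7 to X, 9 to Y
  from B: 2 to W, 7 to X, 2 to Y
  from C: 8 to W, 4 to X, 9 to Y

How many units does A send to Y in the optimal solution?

Optimal shipments:
  A–Y: 70 × 9 = 630
  B–W: 65 × 2 = 130
  B–Y: 10 × 2 = 20
  C–W: 25 × 8 = 200
  C–X: 40 × 4 = 160
Total cost = 1140.
So A→Y carries 70 units.

70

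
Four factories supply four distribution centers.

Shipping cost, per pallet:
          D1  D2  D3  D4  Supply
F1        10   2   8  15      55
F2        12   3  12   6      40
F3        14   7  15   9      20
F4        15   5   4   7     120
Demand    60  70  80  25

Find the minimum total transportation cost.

One minimum-cost allocation:
  F1–D1: 40 × 10 = 400
  F1–D2: 15 × 2 = 30
  F2–D2: 40 × 3 = 120
  F3–D1: 20 × 14 = 280
  F4–D2: 15 × 5 = 75
  F4–D3: 80 × 4 = 320
  F4–D4: 25 × 7 = 175
Total = 400 + 30 + 120 + 280 + 75 + 320 + 175 = 1400.
(Supply check: F1 ships 55; F2 ships 40; F3 ships 20; F4 ships 120.)

1400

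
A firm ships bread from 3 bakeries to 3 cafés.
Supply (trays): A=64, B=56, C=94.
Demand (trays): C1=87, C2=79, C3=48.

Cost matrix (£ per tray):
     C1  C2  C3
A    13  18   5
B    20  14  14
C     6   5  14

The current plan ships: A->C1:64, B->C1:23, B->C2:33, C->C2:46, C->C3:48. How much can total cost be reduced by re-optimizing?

883

Current plan cost = 64·13 + 23·20 + 33·14 + 46·5 + 48·14 = £2656.
Optimal plan:
  A->C1: 16 × £13 = £208
  A->C3: 48 × £5 = £240
  B->C2: 56 × £14 = £784
  C->C1: 71 × £6 = £426
  C->C2: 23 × £5 = £115
Optimal cost = £1773.
Saving = 2656 − 1773 = £883.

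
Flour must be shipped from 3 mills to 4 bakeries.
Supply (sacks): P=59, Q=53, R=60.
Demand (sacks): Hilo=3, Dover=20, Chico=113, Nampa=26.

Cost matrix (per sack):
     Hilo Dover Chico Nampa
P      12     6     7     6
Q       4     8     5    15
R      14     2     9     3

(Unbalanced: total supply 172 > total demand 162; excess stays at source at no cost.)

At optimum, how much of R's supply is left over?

Minimum-cost shipments:
  P to Chico: 59 sacks
  Q to Hilo: 3 sacks
  Q to Chico: 50 sacks
  R to Dover: 20 sacks
  R to Chico: 4 sacks
  R to Nampa: 26 sacks
Total cost = 829.
R ships 50 of its 60, leaving 10.

10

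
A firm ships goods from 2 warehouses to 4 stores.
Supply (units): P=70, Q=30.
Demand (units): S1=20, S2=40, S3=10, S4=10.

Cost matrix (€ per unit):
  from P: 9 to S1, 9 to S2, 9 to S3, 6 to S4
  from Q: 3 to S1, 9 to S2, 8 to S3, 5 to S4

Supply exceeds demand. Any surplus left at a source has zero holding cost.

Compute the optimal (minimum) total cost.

An optimal shipping plan:
  P to S2: 40 × €9 = €360
  P to S3: 10 × €9 = €90
  Q to S1: 20 × €3 = €60
  Q to S4: 10 × €5 = €50
Total = 360 + 90 + 60 + 50 = €560.
(Supply check: P ships 50; Q ships 30.)

560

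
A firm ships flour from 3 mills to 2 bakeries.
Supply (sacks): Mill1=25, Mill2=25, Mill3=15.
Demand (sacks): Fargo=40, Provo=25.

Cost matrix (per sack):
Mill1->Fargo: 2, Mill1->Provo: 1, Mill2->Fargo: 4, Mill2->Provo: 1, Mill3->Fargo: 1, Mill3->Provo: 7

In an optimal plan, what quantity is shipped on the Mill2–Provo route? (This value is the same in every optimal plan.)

The minimum-cost plan:
  Mill1->Fargo: 25 sacks
  Mill2->Provo: 25 sacks
  Mill3->Fargo: 15 sacks
Total cost = 90.
So Mill2→Provo carries 25 sacks.

25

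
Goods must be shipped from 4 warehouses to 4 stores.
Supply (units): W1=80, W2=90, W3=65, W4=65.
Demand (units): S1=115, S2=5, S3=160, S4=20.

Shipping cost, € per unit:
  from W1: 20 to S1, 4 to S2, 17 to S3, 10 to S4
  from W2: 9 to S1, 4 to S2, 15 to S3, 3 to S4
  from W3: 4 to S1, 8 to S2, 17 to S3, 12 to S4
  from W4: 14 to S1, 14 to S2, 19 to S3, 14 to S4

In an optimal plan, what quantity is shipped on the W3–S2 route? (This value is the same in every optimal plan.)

The minimum-cost plan:
  W1 to S2: 5 × €4 = €20
  W1 to S3: 75 × €17 = €1275
  W2 to S1: 50 × €9 = €450
  W2 to S3: 20 × €15 = €300
  W2 to S4: 20 × €3 = €60
  W3 to S1: 65 × €4 = €260
  W4 to S3: 65 × €19 = €1235
Total cost = €3600.
The route W3→S2 is not used.

0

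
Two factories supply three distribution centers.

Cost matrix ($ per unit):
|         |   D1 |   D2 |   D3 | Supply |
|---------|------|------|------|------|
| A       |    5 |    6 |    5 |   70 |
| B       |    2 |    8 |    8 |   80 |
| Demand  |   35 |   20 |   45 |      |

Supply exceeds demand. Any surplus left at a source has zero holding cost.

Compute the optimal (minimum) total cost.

415

Optimal allocation:
  A→D2: 20 × $6 = $120
  A→D3: 45 × $5 = $225
  B→D1: 35 × $2 = $70
Total = 120 + 225 + 70 = $415.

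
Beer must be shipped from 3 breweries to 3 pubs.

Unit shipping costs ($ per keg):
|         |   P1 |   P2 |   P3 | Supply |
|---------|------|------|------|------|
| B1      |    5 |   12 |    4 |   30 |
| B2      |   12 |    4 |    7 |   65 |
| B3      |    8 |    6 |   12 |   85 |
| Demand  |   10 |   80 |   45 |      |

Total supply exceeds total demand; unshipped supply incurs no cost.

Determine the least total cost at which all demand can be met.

An optimal shipping plan:
  B1→P3: 30 × $4 = $120
  B2→P2: 50 × $4 = $200
  B2→P3: 15 × $7 = $105
  B3→P1: 10 × $8 = $80
  B3→P2: 30 × $6 = $180
Total = 120 + 200 + 105 + 80 + 180 = $685.

685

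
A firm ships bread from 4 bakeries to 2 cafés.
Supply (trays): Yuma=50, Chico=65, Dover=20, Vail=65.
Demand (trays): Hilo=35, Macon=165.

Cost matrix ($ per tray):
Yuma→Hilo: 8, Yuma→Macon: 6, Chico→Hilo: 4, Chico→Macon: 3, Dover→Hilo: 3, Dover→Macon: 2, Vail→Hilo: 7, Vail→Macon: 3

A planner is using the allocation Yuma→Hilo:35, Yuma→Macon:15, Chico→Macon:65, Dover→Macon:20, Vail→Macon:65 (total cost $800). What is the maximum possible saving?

35

Current plan cost = 35·8 + 15·6 + 65·3 + 20·2 + 65·3 = $800.
Optimal plan:
  Yuma–Macon: 50 trays
  Chico–Hilo: 35 trays
  Chico–Macon: 30 trays
  Dover–Macon: 20 trays
  Vail–Macon: 65 trays
Optimal cost = $765.
Saving = 800 − 765 = $35.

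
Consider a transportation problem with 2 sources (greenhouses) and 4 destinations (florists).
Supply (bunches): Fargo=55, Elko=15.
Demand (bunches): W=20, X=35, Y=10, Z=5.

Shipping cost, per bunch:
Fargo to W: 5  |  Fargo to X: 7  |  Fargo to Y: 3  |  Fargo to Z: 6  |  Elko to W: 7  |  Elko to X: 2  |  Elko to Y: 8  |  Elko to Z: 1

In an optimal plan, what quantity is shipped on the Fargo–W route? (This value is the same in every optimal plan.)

20

The minimum-cost plan:
  Fargo→W: 20 × 5 = 100
  Fargo→X: 20 × 7 = 140
  Fargo→Y: 10 × 3 = 30
  Fargo→Z: 5 × 6 = 30
  Elko→X: 15 × 2 = 30
Total cost = 330.
So Fargo→W carries 20 bunches.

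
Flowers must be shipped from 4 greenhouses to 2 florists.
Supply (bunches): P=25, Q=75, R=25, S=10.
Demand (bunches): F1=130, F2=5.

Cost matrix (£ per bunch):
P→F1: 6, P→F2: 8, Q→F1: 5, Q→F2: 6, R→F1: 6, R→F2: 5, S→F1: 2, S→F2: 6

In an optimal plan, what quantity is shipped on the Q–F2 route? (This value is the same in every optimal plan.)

Solving gives:
  P–F1: 25 × £6 = £150
  Q–F1: 75 × £5 = £375
  R–F1: 20 × £6 = £120
  R–F2: 5 × £5 = £25
  S–F1: 10 × £2 = £20
Total cost = £690.
The route Q→F2 is not used.

0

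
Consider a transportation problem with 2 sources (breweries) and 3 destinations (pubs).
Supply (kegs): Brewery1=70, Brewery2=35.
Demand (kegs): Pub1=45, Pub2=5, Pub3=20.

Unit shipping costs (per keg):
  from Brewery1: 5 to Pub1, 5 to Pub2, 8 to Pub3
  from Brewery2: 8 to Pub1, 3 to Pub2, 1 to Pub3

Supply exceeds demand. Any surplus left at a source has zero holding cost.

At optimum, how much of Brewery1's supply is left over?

Minimum-cost shipments:
  Brewery1 to Pub1: 45 × 5 = 225
  Brewery2 to Pub2: 5 × 3 = 15
  Brewery2 to Pub3: 20 × 1 = 20
Total cost = 260.
Brewery1 ships 45 of its 70, leaving 25.

25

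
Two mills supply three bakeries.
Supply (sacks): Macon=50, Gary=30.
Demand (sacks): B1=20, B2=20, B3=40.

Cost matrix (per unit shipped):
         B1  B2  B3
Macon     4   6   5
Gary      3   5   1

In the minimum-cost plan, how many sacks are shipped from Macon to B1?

Optimal shipments:
  Macon to B1: 20 × 4 = 80
  Macon to B2: 20 × 6 = 120
  Macon to B3: 10 × 5 = 50
  Gary to B3: 30 × 1 = 30
Total cost = 280.
So Macon→B1 carries 20 sacks.

20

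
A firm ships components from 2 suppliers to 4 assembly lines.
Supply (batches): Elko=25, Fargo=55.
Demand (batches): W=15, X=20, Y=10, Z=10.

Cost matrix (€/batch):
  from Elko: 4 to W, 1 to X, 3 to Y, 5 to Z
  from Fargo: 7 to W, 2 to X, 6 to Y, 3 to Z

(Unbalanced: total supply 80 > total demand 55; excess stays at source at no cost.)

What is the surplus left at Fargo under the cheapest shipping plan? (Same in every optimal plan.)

An optimal plan:
  Elko→W: 15 × €4 = €60
  Elko→Y: 10 × €3 = €30
  Fargo→X: 20 × €2 = €40
  Fargo→Z: 10 × €3 = €30
Total cost = €160.
Fargo ships 30 of its 55, leaving 25.

25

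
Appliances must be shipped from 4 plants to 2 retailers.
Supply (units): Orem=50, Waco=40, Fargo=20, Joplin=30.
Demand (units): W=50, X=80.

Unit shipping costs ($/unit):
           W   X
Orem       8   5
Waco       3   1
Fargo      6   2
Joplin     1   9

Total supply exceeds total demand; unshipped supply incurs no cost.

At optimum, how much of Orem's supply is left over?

10

Minimum-cost shipments:
  Orem->X: 40 × $5 = $200
  Waco->W: 20 × $3 = $60
  Waco->X: 20 × $1 = $20
  Fargo->X: 20 × $2 = $40
  Joplin->W: 30 × $1 = $30
Total cost = $350.
Orem ships 40 of its 50, leaving 10.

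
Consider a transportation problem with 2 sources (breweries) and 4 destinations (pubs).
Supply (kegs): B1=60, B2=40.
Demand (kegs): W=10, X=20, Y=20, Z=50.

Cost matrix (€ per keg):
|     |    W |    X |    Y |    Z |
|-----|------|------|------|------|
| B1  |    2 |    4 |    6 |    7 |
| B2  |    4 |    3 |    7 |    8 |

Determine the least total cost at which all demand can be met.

570

One minimum-cost allocation:
  B1->W: 10 × €2 = €20
  B1->Y: 20 × €6 = €120
  B1->Z: 30 × €7 = €210
  B2->X: 20 × €3 = €60
  B2->Z: 20 × €8 = €160
Total = 20 + 120 + 210 + 60 + 160 = €570.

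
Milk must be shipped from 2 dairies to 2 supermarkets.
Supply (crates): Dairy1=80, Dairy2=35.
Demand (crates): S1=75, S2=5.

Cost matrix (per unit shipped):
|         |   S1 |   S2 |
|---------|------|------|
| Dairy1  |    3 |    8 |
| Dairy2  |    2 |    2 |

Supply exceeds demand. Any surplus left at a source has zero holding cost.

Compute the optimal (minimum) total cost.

205

Optimal allocation:
  Dairy1→S1: 45 × 3 = 135
  Dairy2→S1: 30 × 2 = 60
  Dairy2→S2: 5 × 2 = 10
Total = 135 + 60 + 10 = 205.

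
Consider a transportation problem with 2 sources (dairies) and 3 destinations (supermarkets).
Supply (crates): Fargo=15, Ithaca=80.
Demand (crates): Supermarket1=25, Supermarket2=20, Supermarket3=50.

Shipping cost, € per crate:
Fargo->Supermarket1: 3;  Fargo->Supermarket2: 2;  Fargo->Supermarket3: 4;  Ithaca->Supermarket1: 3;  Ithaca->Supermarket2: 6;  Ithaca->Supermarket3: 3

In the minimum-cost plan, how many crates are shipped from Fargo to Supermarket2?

Optimal shipments:
  Fargo->Supermarket2: 15 × €2 = €30
  Ithaca->Supermarket1: 25 × €3 = €75
  Ithaca->Supermarket2: 5 × €6 = €30
  Ithaca->Supermarket3: 50 × €3 = €150
Total cost = €285.
So Fargo→Supermarket2 carries 15 crates.

15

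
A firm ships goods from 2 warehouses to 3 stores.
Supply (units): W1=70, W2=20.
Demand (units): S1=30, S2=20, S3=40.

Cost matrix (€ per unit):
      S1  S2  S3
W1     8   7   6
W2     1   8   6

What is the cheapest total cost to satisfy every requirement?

480

Optimal allocation:
  W1→S1: 10 units
  W1→S2: 20 units
  W1→S3: 40 units
  W2→S1: 20 units
Total cost = €480.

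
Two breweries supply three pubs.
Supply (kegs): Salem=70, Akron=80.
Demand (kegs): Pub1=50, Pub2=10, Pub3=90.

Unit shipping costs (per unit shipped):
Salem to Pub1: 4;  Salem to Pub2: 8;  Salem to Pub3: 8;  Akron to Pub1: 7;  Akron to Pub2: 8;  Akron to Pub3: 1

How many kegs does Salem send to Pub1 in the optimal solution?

Solving gives:
  Salem to Pub1: 50 × 4 = 200
  Salem to Pub2: 10 × 8 = 80
  Salem to Pub3: 10 × 8 = 80
  Akron to Pub3: 80 × 1 = 80
Total cost = 440.
So Salem→Pub1 carries 50 kegs.

50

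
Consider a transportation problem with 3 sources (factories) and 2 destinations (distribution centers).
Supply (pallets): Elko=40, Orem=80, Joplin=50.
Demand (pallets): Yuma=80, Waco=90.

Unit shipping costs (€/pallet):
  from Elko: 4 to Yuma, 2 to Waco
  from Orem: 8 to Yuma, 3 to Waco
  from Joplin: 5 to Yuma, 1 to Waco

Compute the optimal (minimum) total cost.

610

Optimal allocation:
  Elko->Yuma: 40 × €4 = €160
  Orem->Waco: 80 × €3 = €240
  Joplin->Yuma: 40 × €5 = €200
  Joplin->Waco: 10 × €1 = €10
Total = 160 + 240 + 200 + 10 = €610.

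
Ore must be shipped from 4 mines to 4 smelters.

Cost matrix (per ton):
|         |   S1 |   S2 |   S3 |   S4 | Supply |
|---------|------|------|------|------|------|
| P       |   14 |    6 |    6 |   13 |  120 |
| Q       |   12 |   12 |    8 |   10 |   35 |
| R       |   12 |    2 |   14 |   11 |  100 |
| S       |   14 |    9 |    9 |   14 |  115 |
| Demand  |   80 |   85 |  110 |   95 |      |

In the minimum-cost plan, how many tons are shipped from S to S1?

Solving gives:
  P->S3: 110 × 6 = 660
  P->S4: 10 × 13 = 130
  Q->S4: 35 × 10 = 350
  R->S2: 85 × 2 = 170
  R->S4: 15 × 11 = 165
  S->S1: 80 × 14 = 1120
  S->S4: 35 × 14 = 490
Total cost = 3085.
So S→S1 carries 80 tons.

80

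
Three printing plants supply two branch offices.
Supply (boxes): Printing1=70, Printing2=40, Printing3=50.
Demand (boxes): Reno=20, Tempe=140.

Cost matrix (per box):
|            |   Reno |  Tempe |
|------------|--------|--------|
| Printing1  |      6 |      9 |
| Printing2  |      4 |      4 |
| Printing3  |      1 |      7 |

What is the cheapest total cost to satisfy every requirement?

1020

An optimal shipping plan:
  Printing1 to Tempe: 70 × 9 = 630
  Printing2 to Tempe: 40 × 4 = 160
  Printing3 to Reno: 20 × 1 = 20
  Printing3 to Tempe: 30 × 7 = 210
Total = 630 + 160 + 20 + 210 = 1020.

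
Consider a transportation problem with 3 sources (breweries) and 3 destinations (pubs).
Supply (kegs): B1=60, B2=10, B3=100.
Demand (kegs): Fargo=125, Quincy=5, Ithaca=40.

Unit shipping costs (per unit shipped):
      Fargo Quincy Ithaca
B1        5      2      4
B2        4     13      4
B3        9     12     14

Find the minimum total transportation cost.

One minimum-cost allocation:
  B1->Fargo: 15 × 5 = 75
  B1->Quincy: 5 × 2 = 10
  B1->Ithaca: 40 × 4 = 160
  B2->Fargo: 10 × 4 = 40
  B3->Fargo: 100 × 9 = 900
Total = 75 + 10 + 160 + 40 + 900 = 1185.
(Supply check: B1 ships 60; B2 ships 10; B3 ships 100.)

1185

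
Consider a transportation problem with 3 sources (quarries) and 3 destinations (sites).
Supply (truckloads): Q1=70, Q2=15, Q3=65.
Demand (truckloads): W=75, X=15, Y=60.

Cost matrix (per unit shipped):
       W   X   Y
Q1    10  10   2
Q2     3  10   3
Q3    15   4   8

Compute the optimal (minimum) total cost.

A cheapest plan:
  Q1–W: 10 × 10 = 100
  Q1–Y: 60 × 2 = 120
  Q2–W: 15 × 3 = 45
  Q3–W: 50 × 15 = 750
  Q3–X: 15 × 4 = 60
Total = 100 + 120 + 45 + 750 + 60 = 1075.
(Supply check: Q1 ships 70; Q2 ships 15; Q3 ships 65.)

1075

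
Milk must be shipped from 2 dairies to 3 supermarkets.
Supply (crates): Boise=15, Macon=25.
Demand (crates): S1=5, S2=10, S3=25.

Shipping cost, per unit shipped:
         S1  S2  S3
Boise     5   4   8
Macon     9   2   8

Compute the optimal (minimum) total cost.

245

An optimal shipping plan:
  Boise to S1: 5 crates
  Boise to S3: 10 crates
  Macon to S2: 10 crates
  Macon to S3: 15 crates
Total cost = 245.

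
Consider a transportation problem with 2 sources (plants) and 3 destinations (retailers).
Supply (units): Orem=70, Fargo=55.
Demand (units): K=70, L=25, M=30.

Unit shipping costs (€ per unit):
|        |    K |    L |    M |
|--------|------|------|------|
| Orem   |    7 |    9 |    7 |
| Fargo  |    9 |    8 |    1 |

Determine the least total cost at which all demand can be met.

720

Optimal allocation:
  Orem->K: 70 × €7 = €490
  Fargo->L: 25 × €8 = €200
  Fargo->M: 30 × €1 = €30
Total = 490 + 200 + 30 = €720.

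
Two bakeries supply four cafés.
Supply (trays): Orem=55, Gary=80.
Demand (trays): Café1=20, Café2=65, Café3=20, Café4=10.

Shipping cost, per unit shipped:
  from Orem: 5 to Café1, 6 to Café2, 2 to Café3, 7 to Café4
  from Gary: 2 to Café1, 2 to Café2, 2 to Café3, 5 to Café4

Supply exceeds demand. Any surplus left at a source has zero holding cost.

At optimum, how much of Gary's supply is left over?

0

Minimum-cost shipments:
  Orem->Café1: 5 trays
  Orem->Café3: 20 trays
  Orem->Café4: 10 trays
  Gary->Café1: 15 trays
  Gary->Café2: 65 trays
Total cost = 295.
Gary ships 80 of its 80, leaving 0.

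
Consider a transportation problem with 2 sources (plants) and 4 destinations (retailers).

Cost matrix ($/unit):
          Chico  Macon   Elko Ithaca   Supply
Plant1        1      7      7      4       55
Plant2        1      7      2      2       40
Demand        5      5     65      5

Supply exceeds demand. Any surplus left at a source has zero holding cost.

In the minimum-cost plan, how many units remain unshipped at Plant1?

An optimal plan:
  Plant1→Chico: 5 × $1 = $5
  Plant1→Macon: 5 × $7 = $35
  Plant1→Elko: 25 × $7 = $175
  Plant1→Ithaca: 5 × $4 = $20
  Plant2→Elko: 40 × $2 = $80
Total cost = $315.
Plant1 ships 40 of its 55, leaving 15.

15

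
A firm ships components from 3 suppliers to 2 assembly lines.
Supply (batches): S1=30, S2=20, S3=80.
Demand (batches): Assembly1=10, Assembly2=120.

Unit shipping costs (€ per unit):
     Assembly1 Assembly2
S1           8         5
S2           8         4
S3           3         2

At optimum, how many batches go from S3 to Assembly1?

10

Optimal shipments:
  S1→Assembly2: 30 batches
  S2→Assembly2: 20 batches
  S3→Assembly1: 10 batches
  S3→Assembly2: 70 batches
Total cost = €400.
So S3→Assembly1 carries 10 batches.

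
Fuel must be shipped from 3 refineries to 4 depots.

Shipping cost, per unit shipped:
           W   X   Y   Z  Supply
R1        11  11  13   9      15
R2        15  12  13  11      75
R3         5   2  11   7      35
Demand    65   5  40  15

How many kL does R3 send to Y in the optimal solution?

0

The minimum-cost plan:
  R1–W: 15 × 11 = 165
  R2–W: 20 × 15 = 300
  R2–Y: 40 × 13 = 520
  R2–Z: 15 × 11 = 165
  R3–W: 30 × 5 = 150
  R3–X: 5 × 2 = 10
Total cost = 1310.
The route R3→Y is not used.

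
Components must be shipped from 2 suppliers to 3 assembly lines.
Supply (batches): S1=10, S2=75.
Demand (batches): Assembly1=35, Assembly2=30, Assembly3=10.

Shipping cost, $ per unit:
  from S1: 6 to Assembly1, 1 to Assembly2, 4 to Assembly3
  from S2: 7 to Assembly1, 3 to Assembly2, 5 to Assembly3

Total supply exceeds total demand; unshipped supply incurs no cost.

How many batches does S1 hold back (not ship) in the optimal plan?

An optimal plan:
  S1→Assembly2: 10 × $1 = $10
  S2→Assembly1: 35 × $7 = $245
  S2→Assembly2: 20 × $3 = $60
  S2→Assembly3: 10 × $5 = $50
Total cost = $365.
S1 ships 10 of its 10, leaving 0.

0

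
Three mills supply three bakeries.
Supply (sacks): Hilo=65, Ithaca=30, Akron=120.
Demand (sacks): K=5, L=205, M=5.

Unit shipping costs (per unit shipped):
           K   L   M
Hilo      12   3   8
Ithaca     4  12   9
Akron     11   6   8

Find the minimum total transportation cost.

One minimum-cost allocation:
  Hilo to L: 65 × 3 = 195
  Ithaca to K: 5 × 4 = 20
  Ithaca to L: 20 × 12 = 240
  Ithaca to M: 5 × 9 = 45
  Akron to L: 120 × 6 = 720
Total = 195 + 20 + 240 + 45 + 720 = 1220.

1220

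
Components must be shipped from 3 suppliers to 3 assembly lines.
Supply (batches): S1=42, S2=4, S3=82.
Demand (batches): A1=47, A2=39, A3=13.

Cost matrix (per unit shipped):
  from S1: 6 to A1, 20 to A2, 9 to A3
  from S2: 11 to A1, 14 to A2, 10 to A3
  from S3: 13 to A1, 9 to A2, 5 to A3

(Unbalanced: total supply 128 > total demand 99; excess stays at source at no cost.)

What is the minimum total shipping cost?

A cheapest plan:
  S1->A1: 42 batches
  S2->A1: 4 batches
  S3->A1: 1 batches
  S3->A2: 39 batches
  S3->A3: 13 batches
Total cost = 725.
(Supply check: S1 ships 42; S2 ships 4; S3 ships 53.)

725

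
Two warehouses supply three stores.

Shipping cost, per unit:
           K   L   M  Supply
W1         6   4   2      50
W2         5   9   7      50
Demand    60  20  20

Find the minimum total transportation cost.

430

One minimum-cost allocation:
  W1->K: 10 units
  W1->L: 20 units
  W1->M: 20 units
  W2->K: 50 units
Total cost = 430.
(Supply check: W1 ships 50; W2 ships 50.)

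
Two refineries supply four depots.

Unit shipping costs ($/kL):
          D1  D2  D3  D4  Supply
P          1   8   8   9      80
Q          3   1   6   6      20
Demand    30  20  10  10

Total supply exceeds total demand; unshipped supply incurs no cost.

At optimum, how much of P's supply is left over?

30

An optimal plan:
  P to D1: 30 × $1 = $30
  P to D3: 10 × $8 = $80
  P to D4: 10 × $9 = $90
  Q to D2: 20 × $1 = $20
Total cost = $220.
P ships 50 of its 80, leaving 30.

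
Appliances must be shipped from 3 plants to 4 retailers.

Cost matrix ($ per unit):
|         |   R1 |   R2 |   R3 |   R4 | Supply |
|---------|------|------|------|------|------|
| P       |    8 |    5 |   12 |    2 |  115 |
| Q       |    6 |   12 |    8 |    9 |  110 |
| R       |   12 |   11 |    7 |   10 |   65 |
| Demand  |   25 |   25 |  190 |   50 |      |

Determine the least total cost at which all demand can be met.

A cheapest plan:
  P→R1: 25 units
  P→R2: 25 units
  P→R3: 15 units
  P→R4: 50 units
  Q→R3: 110 units
  R→R3: 65 units
Total cost = $1940.
(Supply check: P ships 115; Q ships 110; R ships 65.)

1940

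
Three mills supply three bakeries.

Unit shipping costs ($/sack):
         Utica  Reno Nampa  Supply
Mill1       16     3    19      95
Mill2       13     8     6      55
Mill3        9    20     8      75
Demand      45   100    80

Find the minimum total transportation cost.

Optimal allocation:
  Mill1->Reno: 95 × $3 = $285
  Mill2->Reno: 5 × $8 = $40
  Mill2->Nampa: 50 × $6 = $300
  Mill3->Utica: 45 × $9 = $405
  Mill3->Nampa: 30 × $8 = $240
Total = 285 + 40 + 300 + 405 + 240 = $1270.

1270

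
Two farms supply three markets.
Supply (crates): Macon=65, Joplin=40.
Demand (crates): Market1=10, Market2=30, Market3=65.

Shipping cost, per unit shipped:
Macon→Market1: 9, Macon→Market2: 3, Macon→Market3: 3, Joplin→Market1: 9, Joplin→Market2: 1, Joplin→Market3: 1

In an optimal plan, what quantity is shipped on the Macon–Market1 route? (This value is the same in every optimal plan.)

Optimal shipments:
  Macon->Market1: 10 crates
  Macon->Market2: 30 crates
  Macon->Market3: 25 crates
  Joplin->Market3: 40 crates
Total cost = 295.
So Macon→Market1 carries 10 crates.

10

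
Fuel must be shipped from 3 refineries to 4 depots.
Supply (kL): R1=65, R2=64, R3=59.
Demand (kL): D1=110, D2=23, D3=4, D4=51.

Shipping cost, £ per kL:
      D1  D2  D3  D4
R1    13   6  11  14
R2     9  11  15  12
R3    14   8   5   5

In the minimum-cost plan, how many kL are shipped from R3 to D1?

Optimal shipments:
  R1->D1: 42 kL
  R1->D2: 23 kL
  R2->D1: 64 kL
  R3->D1: 4 kL
  R3->D3: 4 kL
  R3->D4: 51 kL
Total cost = £1591.
So R3→D1 carries 4 kL.

4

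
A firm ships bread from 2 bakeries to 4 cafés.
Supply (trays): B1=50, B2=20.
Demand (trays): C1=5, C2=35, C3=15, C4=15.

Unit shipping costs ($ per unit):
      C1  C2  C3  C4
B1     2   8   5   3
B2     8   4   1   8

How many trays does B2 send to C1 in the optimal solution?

0

The minimum-cost plan:
  B1 to C1: 5 × $2 = $10
  B1 to C2: 15 × $8 = $120
  B1 to C3: 15 × $5 = $75
  B1 to C4: 15 × $3 = $45
  B2 to C2: 20 × $4 = $80
Total cost = $330.
The route B2→C1 is not used.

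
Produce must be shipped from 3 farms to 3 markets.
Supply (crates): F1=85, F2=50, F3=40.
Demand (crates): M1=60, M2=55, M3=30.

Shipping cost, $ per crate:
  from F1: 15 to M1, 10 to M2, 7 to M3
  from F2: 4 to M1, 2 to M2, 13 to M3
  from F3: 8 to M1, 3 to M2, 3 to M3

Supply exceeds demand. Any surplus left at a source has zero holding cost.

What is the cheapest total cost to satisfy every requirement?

830

A cheapest plan:
  F1–M2: 25 × $10 = $250
  F1–M3: 30 × $7 = $210
  F2–M1: 50 × $4 = $200
  F3–M1: 10 × $8 = $80
  F3–M2: 30 × $3 = $90
Total = 250 + 210 + 200 + 80 + 90 = $830.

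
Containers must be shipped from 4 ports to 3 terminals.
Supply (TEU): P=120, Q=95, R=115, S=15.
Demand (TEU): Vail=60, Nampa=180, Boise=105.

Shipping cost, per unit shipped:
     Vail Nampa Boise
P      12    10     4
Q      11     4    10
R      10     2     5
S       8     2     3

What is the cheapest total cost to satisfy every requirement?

A cheapest plan:
  P to Vail: 15 × 12 = 180
  P to Boise: 105 × 4 = 420
  Q to Vail: 30 × 11 = 330
  Q to Nampa: 65 × 4 = 260
  R to Nampa: 115 × 2 = 230
  S to Vail: 15 × 8 = 120
Total = 180 + 420 + 330 + 260 + 230 + 120 = 1540.

1540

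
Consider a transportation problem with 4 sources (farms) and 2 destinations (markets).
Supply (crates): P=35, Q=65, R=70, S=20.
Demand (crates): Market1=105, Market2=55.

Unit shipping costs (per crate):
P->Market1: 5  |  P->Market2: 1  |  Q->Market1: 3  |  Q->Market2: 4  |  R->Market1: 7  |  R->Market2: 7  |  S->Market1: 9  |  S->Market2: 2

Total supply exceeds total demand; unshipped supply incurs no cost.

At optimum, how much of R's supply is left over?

Minimum-cost shipments:
  P→Market2: 35 × 1 = 35
  Q→Market1: 65 × 3 = 195
  R→Market1: 40 × 7 = 280
  S→Market2: 20 × 2 = 40
Total cost = 550.
R ships 40 of its 70, leaving 30.

30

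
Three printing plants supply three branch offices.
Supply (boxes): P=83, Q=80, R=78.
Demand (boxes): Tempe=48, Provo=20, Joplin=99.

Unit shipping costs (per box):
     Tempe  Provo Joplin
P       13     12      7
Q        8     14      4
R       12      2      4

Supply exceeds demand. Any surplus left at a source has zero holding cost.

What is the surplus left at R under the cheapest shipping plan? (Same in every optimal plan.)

0

An optimal plan:
  P->Joplin: 9 × 7 = 63
  Q->Tempe: 48 × 8 = 384
  Q->Joplin: 32 × 4 = 128
  R->Provo: 20 × 2 = 40
  R->Joplin: 58 × 4 = 232
Total cost = 847.
R ships 78 of its 78, leaving 0.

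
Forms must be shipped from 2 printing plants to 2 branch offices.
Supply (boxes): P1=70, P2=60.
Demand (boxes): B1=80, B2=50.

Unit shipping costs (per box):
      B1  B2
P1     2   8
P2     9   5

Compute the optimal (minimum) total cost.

480

Optimal allocation:
  P1->B1: 70 × 2 = 140
  P2->B1: 10 × 9 = 90
  P2->B2: 50 × 5 = 250
Total = 140 + 90 + 250 = 480.
(Supply check: P1 ships 70; P2 ships 60.)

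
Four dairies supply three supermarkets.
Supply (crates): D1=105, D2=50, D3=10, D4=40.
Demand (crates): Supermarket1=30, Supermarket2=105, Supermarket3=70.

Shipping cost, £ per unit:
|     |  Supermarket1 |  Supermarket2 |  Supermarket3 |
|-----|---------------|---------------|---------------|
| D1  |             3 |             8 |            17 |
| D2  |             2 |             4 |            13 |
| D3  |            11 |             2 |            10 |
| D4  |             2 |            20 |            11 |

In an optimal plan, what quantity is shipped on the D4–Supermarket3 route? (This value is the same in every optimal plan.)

40

Solving gives:
  D1→Supermarket1: 30 × £3 = £90
  D1→Supermarket2: 75 × £8 = £600
  D2→Supermarket2: 30 × £4 = £120
  D2→Supermarket3: 20 × £13 = £260
  D3→Supermarket3: 10 × £10 = £100
  D4→Supermarket3: 40 × £11 = £440
Total cost = £1610.
So D4→Supermarket3 carries 40 crates.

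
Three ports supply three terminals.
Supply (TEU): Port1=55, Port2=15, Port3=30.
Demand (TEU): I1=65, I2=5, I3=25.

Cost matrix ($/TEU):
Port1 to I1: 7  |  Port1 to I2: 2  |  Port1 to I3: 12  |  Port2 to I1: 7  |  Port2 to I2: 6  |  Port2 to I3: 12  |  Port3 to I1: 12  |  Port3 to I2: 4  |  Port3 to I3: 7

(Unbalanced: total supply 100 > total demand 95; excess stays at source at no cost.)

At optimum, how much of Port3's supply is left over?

Minimum-cost shipments:
  Port1->I1: 50 × $7 = $350
  Port1->I2: 5 × $2 = $10
  Port2->I1: 15 × $7 = $105
  Port3->I3: 25 × $7 = $175
Total cost = $640.
Port3 ships 25 of its 30, leaving 5.

5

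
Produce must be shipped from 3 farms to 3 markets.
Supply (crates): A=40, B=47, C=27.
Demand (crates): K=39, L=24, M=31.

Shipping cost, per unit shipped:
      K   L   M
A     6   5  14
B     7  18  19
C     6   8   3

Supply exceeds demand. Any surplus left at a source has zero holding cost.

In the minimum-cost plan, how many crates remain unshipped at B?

20

Minimum-cost shipments:
  A–K: 12 × 6 = 72
  A–L: 24 × 5 = 120
  A–M: 4 × 14 = 56
  B–K: 27 × 7 = 189
  C–M: 27 × 3 = 81
Total cost = 518.
B ships 27 of its 47, leaving 20.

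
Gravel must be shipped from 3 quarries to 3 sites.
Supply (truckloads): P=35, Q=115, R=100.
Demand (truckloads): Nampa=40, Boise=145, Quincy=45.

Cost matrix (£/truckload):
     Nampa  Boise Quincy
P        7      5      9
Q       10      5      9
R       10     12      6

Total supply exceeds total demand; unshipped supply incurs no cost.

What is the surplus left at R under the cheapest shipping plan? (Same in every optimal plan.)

Minimum-cost shipments:
  P->Nampa: 5 × £7 = £35
  P->Boise: 30 × £5 = £150
  Q->Boise: 115 × £5 = £575
  R->Nampa: 35 × £10 = £350
  R->Quincy: 45 × £6 = £270
Total cost = £1380.
R ships 80 of its 100, leaving 20.

20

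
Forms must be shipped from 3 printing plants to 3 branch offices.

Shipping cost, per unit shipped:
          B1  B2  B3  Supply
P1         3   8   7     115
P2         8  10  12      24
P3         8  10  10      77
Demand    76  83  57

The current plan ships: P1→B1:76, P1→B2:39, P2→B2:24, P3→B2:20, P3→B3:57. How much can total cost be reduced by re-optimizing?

39

Current plan cost = 76·3 + 39·8 + 24·10 + 20·10 + 57·10 = 1550.
Optimal plan:
  P1→B1: 76 × 3 = 228
  P1→B3: 39 × 7 = 273
  P2→B2: 24 × 10 = 240
  P3→B2: 59 × 10 = 590
  P3→B3: 18 × 10 = 180
Optimal cost = 1511.
Saving = 1550 − 1511 = 39.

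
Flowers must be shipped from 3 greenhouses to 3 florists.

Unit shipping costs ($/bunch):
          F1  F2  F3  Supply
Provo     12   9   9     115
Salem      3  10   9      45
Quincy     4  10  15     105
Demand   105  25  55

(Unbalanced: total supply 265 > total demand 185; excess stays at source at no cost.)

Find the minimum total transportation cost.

1095

A cheapest plan:
  Provo→F2: 25 × $9 = $225
  Provo→F3: 55 × $9 = $495
  Salem→F1: 45 × $3 = $135
  Quincy→F1: 60 × $4 = $240
Total = 225 + 495 + 135 + 240 = $1095.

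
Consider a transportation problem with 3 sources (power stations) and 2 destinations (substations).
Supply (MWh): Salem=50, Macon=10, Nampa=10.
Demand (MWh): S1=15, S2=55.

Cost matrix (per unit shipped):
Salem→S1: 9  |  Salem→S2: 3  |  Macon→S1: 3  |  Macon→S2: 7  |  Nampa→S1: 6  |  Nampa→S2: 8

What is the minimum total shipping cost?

250

A cheapest plan:
  Salem->S2: 50 × 3 = 150
  Macon->S1: 10 × 3 = 30
  Nampa->S1: 5 × 6 = 30
  Nampa->S2: 5 × 8 = 40
Total = 150 + 30 + 30 + 40 = 250.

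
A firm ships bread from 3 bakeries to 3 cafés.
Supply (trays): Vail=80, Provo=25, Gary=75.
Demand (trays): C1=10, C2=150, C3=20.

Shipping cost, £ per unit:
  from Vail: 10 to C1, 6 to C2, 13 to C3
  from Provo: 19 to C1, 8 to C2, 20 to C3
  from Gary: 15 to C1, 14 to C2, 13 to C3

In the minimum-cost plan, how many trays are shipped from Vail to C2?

80

The minimum-cost plan:
  Vail->C2: 80 × £6 = £480
  Provo->C2: 25 × £8 = £200
  Gary->C1: 10 × £15 = £150
  Gary->C2: 45 × £14 = £630
  Gary->C3: 20 × £13 = £260
Total cost = £1720.
So Vail→C2 carries 80 trays.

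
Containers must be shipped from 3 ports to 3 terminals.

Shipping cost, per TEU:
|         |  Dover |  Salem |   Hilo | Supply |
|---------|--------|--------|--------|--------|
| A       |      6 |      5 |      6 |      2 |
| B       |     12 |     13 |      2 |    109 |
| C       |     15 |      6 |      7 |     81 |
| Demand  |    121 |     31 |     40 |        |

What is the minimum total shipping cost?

1856

One minimum-cost allocation:
  A->Dover: 2 × 6 = 12
  B->Dover: 69 × 12 = 828
  B->Hilo: 40 × 2 = 80
  C->Dover: 50 × 15 = 750
  C->Salem: 31 × 6 = 186
Total = 12 + 828 + 80 + 750 + 186 = 1856.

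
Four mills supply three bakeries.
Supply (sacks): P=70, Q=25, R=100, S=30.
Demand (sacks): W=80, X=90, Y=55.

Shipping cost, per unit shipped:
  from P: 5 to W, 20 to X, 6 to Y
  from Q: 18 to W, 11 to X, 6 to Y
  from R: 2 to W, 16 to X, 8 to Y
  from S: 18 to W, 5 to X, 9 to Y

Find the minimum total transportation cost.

1520

Optimal allocation:
  P to W: 15 sacks
  P to Y: 55 sacks
  Q to X: 25 sacks
  R to W: 65 sacks
  R to X: 35 sacks
  S to X: 30 sacks
Total cost = 1520.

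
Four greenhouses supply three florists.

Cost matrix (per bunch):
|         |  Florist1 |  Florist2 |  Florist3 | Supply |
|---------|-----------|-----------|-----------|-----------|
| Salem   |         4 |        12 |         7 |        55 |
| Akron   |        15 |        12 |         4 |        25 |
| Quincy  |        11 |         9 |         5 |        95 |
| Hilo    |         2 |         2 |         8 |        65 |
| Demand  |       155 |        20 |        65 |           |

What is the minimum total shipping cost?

1215

One minimum-cost allocation:
  Salem->Florist1: 55 × 4 = 220
  Akron->Florist3: 25 × 4 = 100
  Quincy->Florist1: 35 × 11 = 385
  Quincy->Florist2: 20 × 9 = 180
  Quincy->Florist3: 40 × 5 = 200
  Hilo->Florist1: 65 × 2 = 130
Total = 220 + 100 + 385 + 180 + 200 + 130 = 1215.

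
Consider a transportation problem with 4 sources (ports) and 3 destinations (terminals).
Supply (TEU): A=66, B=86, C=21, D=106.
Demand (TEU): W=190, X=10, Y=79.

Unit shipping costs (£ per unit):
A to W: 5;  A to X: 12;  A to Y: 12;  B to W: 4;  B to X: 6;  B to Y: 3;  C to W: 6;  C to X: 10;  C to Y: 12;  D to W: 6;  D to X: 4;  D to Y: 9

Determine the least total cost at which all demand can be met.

A cheapest plan:
  A→W: 66 × £5 = £330
  B→W: 7 × £4 = £28
  B→Y: 79 × £3 = £237
  C→W: 21 × £6 = £126
  D→W: 96 × £6 = £576
  D→X: 10 × £4 = £40
Total = 330 + 28 + 237 + 126 + 576 + 40 = £1337.

1337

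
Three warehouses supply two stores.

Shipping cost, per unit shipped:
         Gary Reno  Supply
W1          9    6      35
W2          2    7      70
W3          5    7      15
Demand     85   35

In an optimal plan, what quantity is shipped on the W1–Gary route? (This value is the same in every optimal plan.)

The minimum-cost plan:
  W1 to Reno: 35 × 6 = 210
  W2 to Gary: 70 × 2 = 140
  W3 to Gary: 15 × 5 = 75
Total cost = 425.
The route W1→Gary is not used.

0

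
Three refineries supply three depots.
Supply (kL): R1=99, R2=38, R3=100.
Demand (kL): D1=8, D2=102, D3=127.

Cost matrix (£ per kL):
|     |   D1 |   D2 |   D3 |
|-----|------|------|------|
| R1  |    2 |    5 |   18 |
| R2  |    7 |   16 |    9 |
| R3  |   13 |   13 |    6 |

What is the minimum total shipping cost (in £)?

Optimal allocation:
  R1→D2: 99 × £5 = £495
  R2→D1: 8 × £7 = £56
  R2→D3: 30 × £9 = £270
  R3→D2: 3 × £13 = £39
  R3→D3: 97 × £6 = £582
Total = 495 + 56 + 270 + 39 + 582 = £1442.
(Supply check: R1 ships 99; R2 ships 38; R3 ships 100.)

1442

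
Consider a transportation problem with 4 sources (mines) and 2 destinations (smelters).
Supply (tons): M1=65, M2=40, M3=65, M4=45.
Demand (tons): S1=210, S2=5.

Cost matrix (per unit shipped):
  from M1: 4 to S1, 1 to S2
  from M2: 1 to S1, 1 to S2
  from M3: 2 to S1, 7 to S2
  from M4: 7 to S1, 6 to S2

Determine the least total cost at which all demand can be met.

One minimum-cost allocation:
  M1->S1: 60 × 4 = 240
  M1->S2: 5 × 1 = 5
  M2->S1: 40 × 1 = 40
  M3->S1: 65 × 2 = 130
  M4->S1: 45 × 7 = 315
Total = 240 + 5 + 40 + 130 + 315 = 730.

730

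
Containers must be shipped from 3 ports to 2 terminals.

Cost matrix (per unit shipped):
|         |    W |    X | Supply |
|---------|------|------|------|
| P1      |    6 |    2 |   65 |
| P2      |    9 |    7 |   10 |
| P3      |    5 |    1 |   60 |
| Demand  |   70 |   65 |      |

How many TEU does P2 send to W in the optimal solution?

Solving gives:
  P1→W: 60 × 6 = 360
  P1→X: 5 × 2 = 10
  P2→W: 10 × 9 = 90
  P3→X: 60 × 1 = 60
Total cost = 520.
So P2→W carries 10 TEU.

10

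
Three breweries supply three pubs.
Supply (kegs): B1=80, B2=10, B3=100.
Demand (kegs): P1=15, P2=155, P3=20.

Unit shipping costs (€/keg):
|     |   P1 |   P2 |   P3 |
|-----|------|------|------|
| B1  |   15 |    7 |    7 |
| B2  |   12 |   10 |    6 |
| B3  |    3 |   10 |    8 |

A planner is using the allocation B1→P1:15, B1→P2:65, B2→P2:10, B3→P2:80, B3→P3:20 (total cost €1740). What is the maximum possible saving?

245

Current plan cost = 15·15 + 65·7 + 10·10 + 80·10 + 20·8 = €1740.
Optimal plan:
  B1 to P2: 80 × €7 = €560
  B2 to P3: 10 × €6 = €60
  B3 to P1: 15 × €3 = €45
  B3 to P2: 75 × €10 = €750
  B3 to P3: 10 × €8 = €80
Optimal cost = €1495.
Saving = 1740 − 1495 = €245.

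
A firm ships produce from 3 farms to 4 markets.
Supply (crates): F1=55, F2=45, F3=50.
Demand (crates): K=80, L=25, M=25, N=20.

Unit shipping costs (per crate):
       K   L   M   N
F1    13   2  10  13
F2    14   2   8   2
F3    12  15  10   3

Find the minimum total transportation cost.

1280

Optimal allocation:
  F1 to K: 30 × 13 = 390
  F1 to L: 25 × 2 = 50
  F2 to M: 25 × 8 = 200
  F2 to N: 20 × 2 = 40
  F3 to K: 50 × 12 = 600
Total = 390 + 50 + 200 + 40 + 600 = 1280.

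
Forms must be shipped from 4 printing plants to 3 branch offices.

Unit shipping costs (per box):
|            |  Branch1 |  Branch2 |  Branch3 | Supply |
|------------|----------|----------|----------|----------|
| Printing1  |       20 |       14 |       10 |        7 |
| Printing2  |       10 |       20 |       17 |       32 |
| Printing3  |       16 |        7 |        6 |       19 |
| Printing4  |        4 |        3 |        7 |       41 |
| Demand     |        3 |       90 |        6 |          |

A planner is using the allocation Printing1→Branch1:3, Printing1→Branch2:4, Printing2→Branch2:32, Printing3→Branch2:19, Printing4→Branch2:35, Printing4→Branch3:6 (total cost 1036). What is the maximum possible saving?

96

Current plan cost = 3·20 + 4·14 + 32·20 + 19·7 + 35·3 + 6·7 = 1036.
Optimal plan:
  Printing1–Branch2: 1 × 14 = 14
  Printing1–Branch3: 6 × 10 = 60
  Printing2–Branch1: 3 × 10 = 30
  Printing2–Branch2: 29 × 20 = 580
  Printing3–Branch2: 19 × 7 = 133
  Printing4–Branch2: 41 × 3 = 123
Optimal cost = 940.
Saving = 1036 − 940 = 96.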